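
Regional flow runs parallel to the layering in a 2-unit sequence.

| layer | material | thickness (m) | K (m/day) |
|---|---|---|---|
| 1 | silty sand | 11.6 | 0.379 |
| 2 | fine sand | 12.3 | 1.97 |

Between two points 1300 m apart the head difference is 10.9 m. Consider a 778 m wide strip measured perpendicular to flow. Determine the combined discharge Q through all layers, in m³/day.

187

Flow is parallel to layering, so each bed carries its own Darcy discharge and the transmissivities add.
Σ(K_i·b_i) = 0.379×11.6 + 1.97×12.3 = 28.63 m²/day.
Hydraulic gradient i = Δh / L = 10.9 / 1300 = 0.008385.
Q = Σ(K_i·b_i) · W · i = 28.63 × 778 × 0.008385 = 186.7 m³/day.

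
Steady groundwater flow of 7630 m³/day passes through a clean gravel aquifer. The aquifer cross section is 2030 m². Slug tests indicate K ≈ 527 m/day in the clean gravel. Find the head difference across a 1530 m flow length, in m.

From Q = K·A·i, i = Q / (K·A) = 7630 / (527.0 × 2030) = 0.007132.
Head loss Δh = i · L = 0.007132 × 1530 = 10.91 m.

10.9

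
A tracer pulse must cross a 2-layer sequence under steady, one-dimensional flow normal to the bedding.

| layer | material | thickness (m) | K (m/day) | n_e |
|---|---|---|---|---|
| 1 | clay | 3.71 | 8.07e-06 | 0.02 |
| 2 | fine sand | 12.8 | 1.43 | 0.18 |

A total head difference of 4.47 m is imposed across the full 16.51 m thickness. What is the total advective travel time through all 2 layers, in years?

670

With flow normal to the layers, continuity requires the same specific discharge q through every layer.
Σ(b_i/K_i) = 3.71/8.07e-06 + 12.8/1.43 = 4.597e+05 d.
q = Δh / Σ(b_i/K_i) = 4.47 / 4.597e+05 = 9.723e-06 m/day.
In each layer the seepage velocity is v_i = q/n_i, so the layer transit time is t_i = b_i·n_i / q:
  layer 1 (clay): t_1 = 3.71 × 0.02 / 9.723e-06 = 7631 d
  layer 2 (fine sand): t_2 = 12.8 × 0.18 / 9.723e-06 = 2.370e+05 d
Total t = Σ t_i = 2.446e+05 days = 669.7 years.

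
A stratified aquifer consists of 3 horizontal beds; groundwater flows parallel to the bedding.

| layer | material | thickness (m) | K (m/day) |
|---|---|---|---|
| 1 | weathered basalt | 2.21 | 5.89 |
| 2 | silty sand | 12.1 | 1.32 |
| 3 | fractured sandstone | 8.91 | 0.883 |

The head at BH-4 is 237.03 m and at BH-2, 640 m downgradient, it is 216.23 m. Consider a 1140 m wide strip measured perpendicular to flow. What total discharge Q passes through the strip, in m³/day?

Flow is parallel to layering, so each bed carries its own Darcy discharge and the transmissivities add.
Σ(K_i·b_i) = 5.89×2.21 + 1.32×12.1 + 0.883×8.91 = 36.86 m²/day.
Hydraulic gradient i = (237.03 − 216.23) / 640 = 20.8 / 640 = 0.03250.
Q = Σ(K_i·b_i) · W · i = 36.86 × 1140 × 0.03250 = 1366 m³/day.

1370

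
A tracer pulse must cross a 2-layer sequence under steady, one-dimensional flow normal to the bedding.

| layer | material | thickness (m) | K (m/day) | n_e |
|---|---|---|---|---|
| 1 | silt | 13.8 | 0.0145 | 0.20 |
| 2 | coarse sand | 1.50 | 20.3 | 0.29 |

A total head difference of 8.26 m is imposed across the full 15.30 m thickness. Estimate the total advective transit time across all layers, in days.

With flow normal to the layers, continuity requires the same specific discharge q through every layer.
Σ(b_i/K_i) = 13.8/0.0145 + 1.50/20.3 = 951.8 d.
q = Δh / Σ(b_i/K_i) = 8.26 / 951.8 = 0.008678 m/day.
In each layer the seepage velocity is v_i = q/n_i, so the layer transit time is t_i = b_i·n_i / q:
  layer 1 (silt): t_1 = 13.8 × 0.20 / 0.008678 = 318.0 d
  layer 2 (coarse sand): t_2 = 1.50 × 0.29 / 0.008678 = 50.12 d
Total t = Σ t_i = 368.2 days.

368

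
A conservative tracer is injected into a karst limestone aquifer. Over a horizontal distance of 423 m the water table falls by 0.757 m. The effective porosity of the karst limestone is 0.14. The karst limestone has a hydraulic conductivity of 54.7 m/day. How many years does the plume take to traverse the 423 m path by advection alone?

1.66

Hydraulic gradient i = Δh / L = 0.757 / 423 = 0.001790.
Darcy flux q = K · i = 54.70 × 0.001790 = 0.09789 m/day.
Seepage velocity v = q / n_e = 0.09789 / 0.14 = 0.6992 m/day.
Travel time t = L / v = 423 / 0.6992 = 605.0 days = 1.656 years.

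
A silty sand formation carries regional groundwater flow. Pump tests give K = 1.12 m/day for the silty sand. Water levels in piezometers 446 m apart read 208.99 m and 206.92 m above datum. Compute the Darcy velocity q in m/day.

Hydraulic gradient i = (208.99 − 206.92) / 446 = 2.07 / 446 = 0.004641.
Specific discharge q = K · i = 1.120 × 0.004641 = 0.005198 m/day.

0.00520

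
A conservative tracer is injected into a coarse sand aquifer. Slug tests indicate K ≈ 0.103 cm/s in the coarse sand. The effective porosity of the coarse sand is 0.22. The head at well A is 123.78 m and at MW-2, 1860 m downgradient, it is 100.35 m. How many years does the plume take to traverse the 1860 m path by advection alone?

Convert K: 0.103 cm/s × 864 = 88.99 m/day.
Hydraulic gradient i = (123.78 − 100.35) / 1860 = 23.43 / 1860 = 0.01260.
Darcy flux q = K · i = 88.99 × 0.01260 = 1.121 m/day.
Seepage velocity v = q / n_e = 1.121 / 0.22 = 5.096 m/day.
Travel time t = L / v = 1860 / 5.096 = 365.0 days = 0.9994 years.

0.999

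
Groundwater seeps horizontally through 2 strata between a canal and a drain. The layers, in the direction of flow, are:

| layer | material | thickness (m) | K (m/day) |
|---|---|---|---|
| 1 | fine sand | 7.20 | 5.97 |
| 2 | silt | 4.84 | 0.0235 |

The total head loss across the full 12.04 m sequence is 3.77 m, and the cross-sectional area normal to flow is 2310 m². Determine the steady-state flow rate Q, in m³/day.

42.0

Flow is perpendicular to layering, so the layers act in series and the equivalent K is the thickness-weighted harmonic mean.
Total thickness L = 7.20 + 4.84 = 12.04 m.
Σ(b_i/K_i) = 7.20/5.97 + 4.84/0.0235 = 207.2 d.
K_eq = L / Σ(b_i/K_i) = 12.04 / 207.2 = 0.05812 m/day.
Q = K_eq · A · (Δh/L) = 0.05812 × 2310 × (3.77/12.04) = 42.04 m³/day.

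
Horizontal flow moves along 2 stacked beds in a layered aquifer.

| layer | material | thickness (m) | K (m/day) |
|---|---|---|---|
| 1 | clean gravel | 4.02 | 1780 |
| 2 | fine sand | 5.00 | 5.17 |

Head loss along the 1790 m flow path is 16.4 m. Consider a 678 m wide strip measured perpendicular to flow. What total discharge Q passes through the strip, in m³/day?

Flow is parallel to layering, so each bed carries its own Darcy discharge and the transmissivities add.
Σ(K_i·b_i) = 1780×4.02 + 5.17×5.00 = 7181 m²/day.
Hydraulic gradient i = Δh / L = 16.4 / 1790 = 0.009162.
Q = Σ(K_i·b_i) · W · i = 7181 × 678 × 0.009162 = 44610 m³/day.

44600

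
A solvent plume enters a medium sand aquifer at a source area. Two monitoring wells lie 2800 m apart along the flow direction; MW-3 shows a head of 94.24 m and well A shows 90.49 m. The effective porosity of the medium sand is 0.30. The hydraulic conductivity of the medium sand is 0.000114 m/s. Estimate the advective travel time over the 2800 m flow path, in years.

174

Convert K: 0.000114 m/s × 86400 = 9.850 m/day.
Hydraulic gradient i = (94.24 − 90.49) / 2800 = 3.75 / 2800 = 0.001339.
Darcy flux q = K · i = 9.850 × 0.001339 = 0.01319 m/day.
Seepage velocity v = q / n_e = 0.01319 / 0.30 = 0.04397 m/day.
Travel time t = L / v = 2800 / 0.04397 = 63678 days = 174.3 years.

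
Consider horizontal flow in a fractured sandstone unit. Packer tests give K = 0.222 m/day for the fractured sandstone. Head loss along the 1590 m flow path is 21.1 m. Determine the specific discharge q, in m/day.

Hydraulic gradient i = Δh / L = 21.1 / 1590 = 0.01327.
Specific discharge q = K · i = 0.2220 × 0.01327 = 0.002946 m/day.

0.00295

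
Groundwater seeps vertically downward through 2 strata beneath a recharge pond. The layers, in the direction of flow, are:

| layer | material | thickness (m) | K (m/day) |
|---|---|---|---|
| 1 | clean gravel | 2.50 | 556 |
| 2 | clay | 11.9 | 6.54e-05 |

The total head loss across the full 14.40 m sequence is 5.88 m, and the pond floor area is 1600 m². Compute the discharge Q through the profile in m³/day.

Flow is perpendicular to layering, so the layers act in series and the equivalent K is the thickness-weighted harmonic mean.
Total thickness L = 2.50 + 11.9 = 14.40 m.
Σ(b_i/K_i) = 2.50/556 + 11.9/6.54e-05 = 1.820e+05 d.
K_eq = L / Σ(b_i/K_i) = 14.40 / 1.820e+05 = 7.914e-05 m/day.
Q = K_eq · A · (Δh/L) = 7.914e-05 × 1600 × (5.88/14.40) = 0.05170 m³/day.

0.0517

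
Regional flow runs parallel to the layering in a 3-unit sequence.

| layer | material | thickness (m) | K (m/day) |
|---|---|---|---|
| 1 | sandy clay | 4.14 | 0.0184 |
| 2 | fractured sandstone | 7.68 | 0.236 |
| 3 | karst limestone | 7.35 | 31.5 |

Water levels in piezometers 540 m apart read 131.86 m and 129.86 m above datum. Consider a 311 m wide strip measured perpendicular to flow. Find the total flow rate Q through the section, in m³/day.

269

Flow is parallel to layering, so each bed carries its own Darcy discharge and the transmissivities add.
Σ(K_i·b_i) = 0.0184×4.14 + 0.236×7.68 + 31.5×7.35 = 233.4 m²/day.
Hydraulic gradient i = (131.86 − 129.86) / 540 = 2 / 540 = 0.003704.
Q = Σ(K_i·b_i) · W · i = 233.4 × 311 × 0.003704 = 268.9 m³/day.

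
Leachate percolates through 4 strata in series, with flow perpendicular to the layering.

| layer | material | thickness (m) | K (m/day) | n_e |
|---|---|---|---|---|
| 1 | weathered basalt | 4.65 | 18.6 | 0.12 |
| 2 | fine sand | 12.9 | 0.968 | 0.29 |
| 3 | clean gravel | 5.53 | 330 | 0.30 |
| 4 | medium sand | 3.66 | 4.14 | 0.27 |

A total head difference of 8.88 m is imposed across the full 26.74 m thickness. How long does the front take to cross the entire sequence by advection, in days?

With flow normal to the layers, continuity requires the same specific discharge q through every layer.
Σ(b_i/K_i) = 4.65/18.6 + 12.9/0.968 + 5.53/330 + 3.66/4.14 = 14.48 d.
q = Δh / Σ(b_i/K_i) = 8.88 / 14.48 = 0.6134 m/day.
In each layer the seepage velocity is v_i = q/n_i, so the layer transit time is t_i = b_i·n_i / q:
  layer 1 (weathered basalt): t_1 = 4.65 × 0.12 / 0.6134 = 0.9097 d
  layer 2 (fine sand): t_2 = 12.9 × 0.29 / 0.6134 = 6.099 d
  layer 3 (clean gravel): t_3 = 5.53 × 0.30 / 0.6134 = 2.705 d
  layer 4 (medium sand): t_4 = 3.66 × 0.27 / 0.6134 = 1.611 d
Total t = Σ t_i = 11.32 days.

11.3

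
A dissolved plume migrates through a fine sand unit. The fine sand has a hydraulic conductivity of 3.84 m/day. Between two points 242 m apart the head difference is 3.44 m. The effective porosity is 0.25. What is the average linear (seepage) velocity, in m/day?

Hydraulic gradient i = Δh / L = 3.44 / 242 = 0.01421.
Darcy flux q = K · i = 3.840 × 0.01421 = 0.05459 m/day.
Seepage velocity v = q / n_e = 0.05459 / 0.25 = 0.2183 m/day.

0.218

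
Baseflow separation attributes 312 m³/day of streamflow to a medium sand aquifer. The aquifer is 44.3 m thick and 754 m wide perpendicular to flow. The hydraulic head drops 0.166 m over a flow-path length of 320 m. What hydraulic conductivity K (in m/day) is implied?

18.0

Cross-sectional area A = 754 × 44.3 = 33402 m².
Hydraulic gradient i = Δh / L = 0.166 / 320 = 0.0005188.
From Q = K·A·i, K = Q / (A·i) = 312 / (33402 × 0.0005188) = 18.01 m/day.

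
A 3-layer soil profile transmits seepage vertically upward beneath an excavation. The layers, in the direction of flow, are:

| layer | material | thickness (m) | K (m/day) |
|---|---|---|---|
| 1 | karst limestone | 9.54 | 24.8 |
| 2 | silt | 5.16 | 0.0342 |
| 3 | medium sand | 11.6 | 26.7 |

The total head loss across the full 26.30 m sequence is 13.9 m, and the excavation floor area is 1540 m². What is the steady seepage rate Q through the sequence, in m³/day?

141

Flow is perpendicular to layering, so the layers act in series and the equivalent K is the thickness-weighted harmonic mean.
Total thickness L = 9.54 + 5.16 + 11.6 = 26.30 m.
Σ(b_i/K_i) = 9.54/24.8 + 5.16/0.0342 + 11.6/26.7 = 151.7 d.
K_eq = L / Σ(b_i/K_i) = 26.30 / 151.7 = 0.1734 m/day.
Q = K_eq · A · (Δh/L) = 0.1734 × 1540 × (13.9/26.30) = 141.1 m³/day.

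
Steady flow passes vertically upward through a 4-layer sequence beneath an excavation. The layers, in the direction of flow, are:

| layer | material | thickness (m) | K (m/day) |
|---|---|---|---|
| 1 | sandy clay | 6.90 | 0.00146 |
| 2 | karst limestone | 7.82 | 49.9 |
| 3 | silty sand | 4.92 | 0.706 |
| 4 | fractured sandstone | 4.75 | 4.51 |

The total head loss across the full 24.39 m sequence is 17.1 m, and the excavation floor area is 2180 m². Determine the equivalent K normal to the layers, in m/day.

Flow is perpendicular to layering, so the layers act in series and the equivalent K is the thickness-weighted harmonic mean.
Total thickness L = 6.90 + 7.82 + 4.92 + 4.75 = 24.39 m.
Σ(b_i/K_i) = 6.90/0.00146 + 7.82/49.9 + 4.92/0.706 + 4.75/4.51 = 4734 d.
K_eq = L / Σ(b_i/K_i) = 24.39 / 4734 = 0.005152 m/day.

0.00515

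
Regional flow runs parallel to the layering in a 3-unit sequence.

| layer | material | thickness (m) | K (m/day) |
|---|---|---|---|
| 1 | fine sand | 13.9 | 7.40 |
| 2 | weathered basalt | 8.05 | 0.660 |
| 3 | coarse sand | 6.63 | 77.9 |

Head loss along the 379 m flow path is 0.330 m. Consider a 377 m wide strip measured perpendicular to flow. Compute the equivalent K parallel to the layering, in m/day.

Flow is parallel to layering, so each bed carries its own Darcy discharge and the transmissivities add.
Σ(K_i·b_i) = 7.40×13.9 + 0.660×8.05 + 77.9×6.63 = 624.6 m²/day.
Total thickness b = 28.58 m, so K_eq = Σ(K_i·b_i)/b = 21.86 m/day.

21.9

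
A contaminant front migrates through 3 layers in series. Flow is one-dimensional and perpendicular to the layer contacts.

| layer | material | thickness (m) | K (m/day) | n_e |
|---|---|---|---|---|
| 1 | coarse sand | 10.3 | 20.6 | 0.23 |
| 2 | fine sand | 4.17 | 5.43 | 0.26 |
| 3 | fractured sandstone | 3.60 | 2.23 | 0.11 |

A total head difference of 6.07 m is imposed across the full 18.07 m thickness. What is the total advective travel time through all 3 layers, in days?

1.83

With flow normal to the layers, continuity requires the same specific discharge q through every layer.
Σ(b_i/K_i) = 10.3/20.6 + 4.17/5.43 + 3.60/2.23 = 2.882 d.
q = Δh / Σ(b_i/K_i) = 6.07 / 2.882 = 2.106 m/day.
In each layer the seepage velocity is v_i = q/n_i, so the layer transit time is t_i = b_i·n_i / q:
  layer 1 (coarse sand): t_1 = 10.3 × 0.23 / 2.106 = 1.125 d
  layer 2 (fine sand): t_2 = 4.17 × 0.26 / 2.106 = 0.5148 d
  layer 3 (fractured sandstone): t_3 = 3.60 × 0.11 / 2.106 = 0.1880 d
Total t = Σ t_i = 1.828 days.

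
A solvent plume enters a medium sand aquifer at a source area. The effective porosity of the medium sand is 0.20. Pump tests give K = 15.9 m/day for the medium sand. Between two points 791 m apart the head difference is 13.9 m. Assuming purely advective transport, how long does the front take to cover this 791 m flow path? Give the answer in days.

Hydraulic gradient i = Δh / L = 13.9 / 791 = 0.01757.
Darcy flux q = K · i = 15.90 × 0.01757 = 0.2794 m/day.
Seepage velocity v = q / n_e = 0.2794 / 0.20 = 1.397 m/day.
Travel time t = L / v = 791 / 1.397 = 566.2 days.

566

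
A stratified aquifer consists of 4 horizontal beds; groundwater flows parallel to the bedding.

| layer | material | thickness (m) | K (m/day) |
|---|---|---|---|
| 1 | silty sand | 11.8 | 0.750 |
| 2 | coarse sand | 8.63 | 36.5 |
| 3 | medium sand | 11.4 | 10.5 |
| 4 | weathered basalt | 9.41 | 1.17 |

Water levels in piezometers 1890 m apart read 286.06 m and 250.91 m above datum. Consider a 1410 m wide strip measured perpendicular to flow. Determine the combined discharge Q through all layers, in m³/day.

Flow is parallel to layering, so each bed carries its own Darcy discharge and the transmissivities add.
Σ(K_i·b_i) = 0.750×11.8 + 36.5×8.63 + 10.5×11.4 + 1.17×9.41 = 454.6 m²/day.
Hydraulic gradient i = (286.06 − 250.91) / 1890 = 35.15 / 1890 = 0.01860.
Q = Σ(K_i·b_i) · W · i = 454.6 × 1410 × 0.01860 = 11920 m³/day.

11900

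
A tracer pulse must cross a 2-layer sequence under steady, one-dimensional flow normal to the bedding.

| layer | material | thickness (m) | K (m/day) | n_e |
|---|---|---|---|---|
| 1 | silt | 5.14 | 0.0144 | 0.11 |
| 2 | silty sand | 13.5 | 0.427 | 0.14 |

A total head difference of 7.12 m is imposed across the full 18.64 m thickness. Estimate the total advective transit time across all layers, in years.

0.367

With flow normal to the layers, continuity requires the same specific discharge q through every layer.
Σ(b_i/K_i) = 5.14/0.0144 + 13.5/0.427 = 388.6 d.
q = Δh / Σ(b_i/K_i) = 7.12 / 388.6 = 0.01832 m/day.
In each layer the seepage velocity is v_i = q/n_i, so the layer transit time is t_i = b_i·n_i / q:
  layer 1 (silt): t_1 = 5.14 × 0.11 / 0.01832 = 30.86 d
  layer 2 (silty sand): t_2 = 13.5 × 0.14 / 0.01832 = 103.1 d
Total t = Σ t_i = 134.0 days = 0.3669 years.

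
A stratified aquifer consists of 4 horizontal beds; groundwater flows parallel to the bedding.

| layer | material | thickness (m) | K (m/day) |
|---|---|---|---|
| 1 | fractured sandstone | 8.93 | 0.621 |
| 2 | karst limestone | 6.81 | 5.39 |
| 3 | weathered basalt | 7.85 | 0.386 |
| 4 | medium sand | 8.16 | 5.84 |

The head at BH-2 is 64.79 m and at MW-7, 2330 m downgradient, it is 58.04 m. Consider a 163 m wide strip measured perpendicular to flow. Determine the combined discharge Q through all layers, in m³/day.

43.9

Flow is parallel to layering, so each bed carries its own Darcy discharge and the transmissivities add.
Σ(K_i·b_i) = 0.621×8.93 + 5.39×6.81 + 0.386×7.85 + 5.84×8.16 = 92.94 m²/day.
Hydraulic gradient i = (64.79 − 58.04) / 2330 = 6.75 / 2330 = 0.002897.
Q = Σ(K_i·b_i) · W · i = 92.94 × 163 × 0.002897 = 43.89 m³/day.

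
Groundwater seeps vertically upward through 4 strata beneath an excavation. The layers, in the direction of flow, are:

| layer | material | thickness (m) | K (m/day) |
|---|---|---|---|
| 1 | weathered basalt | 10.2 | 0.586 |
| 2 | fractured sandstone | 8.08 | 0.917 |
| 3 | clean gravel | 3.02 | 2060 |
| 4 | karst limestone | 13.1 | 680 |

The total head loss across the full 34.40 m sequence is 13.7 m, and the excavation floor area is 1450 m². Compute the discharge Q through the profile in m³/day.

Flow is perpendicular to layering, so the layers act in series and the equivalent K is the thickness-weighted harmonic mean.
Total thickness L = 10.2 + 8.08 + 3.02 + 13.1 = 34.40 m.
Σ(b_i/K_i) = 10.2/0.586 + 8.08/0.917 + 3.02/2060 + 13.1/680 = 26.24 d.
K_eq = L / Σ(b_i/K_i) = 34.40 / 26.24 = 1.311 m/day.
Q = K_eq · A · (Δh/L) = 1.311 × 1450 × (13.7/34.40) = 757.1 m³/day.

757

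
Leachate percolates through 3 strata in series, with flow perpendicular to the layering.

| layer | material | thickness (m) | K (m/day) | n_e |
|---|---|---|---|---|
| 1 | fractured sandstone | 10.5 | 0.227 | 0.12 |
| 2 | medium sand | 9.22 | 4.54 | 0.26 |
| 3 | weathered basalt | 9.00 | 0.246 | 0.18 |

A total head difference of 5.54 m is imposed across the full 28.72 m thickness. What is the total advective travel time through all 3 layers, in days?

80.8

With flow normal to the layers, continuity requires the same specific discharge q through every layer.
Σ(b_i/K_i) = 10.5/0.227 + 9.22/4.54 + 9.00/0.246 = 84.87 d.
q = Δh / Σ(b_i/K_i) = 5.54 / 84.87 = 0.06527 m/day.
In each layer the seepage velocity is v_i = q/n_i, so the layer transit time is t_i = b_i·n_i / q:
  layer 1 (fractured sandstone): t_1 = 10.5 × 0.12 / 0.06527 = 19.30 d
  layer 2 (medium sand): t_2 = 9.22 × 0.26 / 0.06527 = 36.72 d
  layer 3 (weathered basalt): t_3 = 9.00 × 0.18 / 0.06527 = 24.82 d
Total t = Σ t_i = 80.85 days.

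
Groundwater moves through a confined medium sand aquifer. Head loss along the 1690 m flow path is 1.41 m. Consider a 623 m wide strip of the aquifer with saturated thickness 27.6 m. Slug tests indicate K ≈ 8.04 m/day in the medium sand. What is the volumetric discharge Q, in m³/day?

115

Cross-sectional area A = 623 × 27.6 = 17195 m².
Hydraulic gradient i = Δh / L = 1.41 / 1690 = 0.0008343.
Darcy's law: Q = K · A · i = 8.040 × 17195 × 0.0008343 = 115.3 m³/day.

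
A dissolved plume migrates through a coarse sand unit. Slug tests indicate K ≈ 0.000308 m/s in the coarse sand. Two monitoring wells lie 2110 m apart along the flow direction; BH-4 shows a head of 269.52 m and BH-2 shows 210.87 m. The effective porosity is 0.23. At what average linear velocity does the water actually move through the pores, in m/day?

Convert K: 0.000308 m/s × 86400 = 26.61 m/day.
Hydraulic gradient i = (269.52 − 210.87) / 2110 = 58.65 / 2110 = 0.02780.
Darcy flux q = K · i = 26.61 × 0.02780 = 0.7397 m/day.
Seepage velocity v = q / n_e = 0.7397 / 0.23 = 3.216 m/day.

3.22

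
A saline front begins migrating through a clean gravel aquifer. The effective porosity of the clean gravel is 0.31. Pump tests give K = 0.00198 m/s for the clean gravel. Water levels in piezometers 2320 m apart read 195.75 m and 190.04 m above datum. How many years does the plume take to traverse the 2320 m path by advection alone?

Convert K: 0.00198 m/s × 86400 = 171.1 m/day.
Hydraulic gradient i = (195.75 − 190.04) / 2320 = 5.71 / 2320 = 0.002461.
Darcy flux q = K · i = 171.1 × 0.002461 = 0.4210 m/day.
Seepage velocity v = q / n_e = 0.4210 / 0.31 = 1.358 m/day.
Travel time t = L / v = 2320 / 1.358 = 1708 days = 4.677 years.

4.68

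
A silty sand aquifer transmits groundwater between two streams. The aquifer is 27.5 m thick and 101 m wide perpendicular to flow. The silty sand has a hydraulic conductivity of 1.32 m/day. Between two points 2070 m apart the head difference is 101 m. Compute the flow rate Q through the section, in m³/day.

179

Cross-sectional area A = 101 × 27.5 = 2778 m².
Hydraulic gradient i = Δh / L = 101 / 2070 = 0.04879.
Darcy's law: Q = K · A · i = 1.320 × 2778 × 0.04879 = 178.9 m³/day.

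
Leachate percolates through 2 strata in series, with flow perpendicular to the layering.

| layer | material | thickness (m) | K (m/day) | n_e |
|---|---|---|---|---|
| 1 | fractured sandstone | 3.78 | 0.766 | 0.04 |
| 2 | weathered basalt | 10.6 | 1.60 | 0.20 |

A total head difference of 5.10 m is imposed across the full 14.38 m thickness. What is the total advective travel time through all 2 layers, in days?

5.15

With flow normal to the layers, continuity requires the same specific discharge q through every layer.
Σ(b_i/K_i) = 3.78/0.766 + 10.6/1.60 = 11.56 d.
q = Δh / Σ(b_i/K_i) = 5.10 / 11.56 = 0.4412 m/day.
In each layer the seepage velocity is v_i = q/n_i, so the layer transit time is t_i = b_i·n_i / q:
  layer 1 (fractured sandstone): t_1 = 3.78 × 0.04 / 0.4412 = 0.3427 d
  layer 2 (weathered basalt): t_2 = 10.6 × 0.20 / 0.4412 = 4.805 d
Total t = Σ t_i = 5.148 days.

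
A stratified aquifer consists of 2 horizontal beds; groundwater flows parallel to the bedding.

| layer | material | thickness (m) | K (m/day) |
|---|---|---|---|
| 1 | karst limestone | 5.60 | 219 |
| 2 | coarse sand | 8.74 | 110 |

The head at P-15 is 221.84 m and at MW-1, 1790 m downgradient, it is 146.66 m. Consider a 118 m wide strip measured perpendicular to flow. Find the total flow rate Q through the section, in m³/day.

Flow is parallel to layering, so each bed carries its own Darcy discharge and the transmissivities add.
Σ(K_i·b_i) = 219×5.60 + 110×8.74 = 2188 m²/day.
Hydraulic gradient i = (221.84 − 146.66) / 1790 = 75.18 / 1790 = 0.04200.
Q = Σ(K_i·b_i) · W · i = 2188 × 118 × 0.04200 = 10843 m³/day.

10800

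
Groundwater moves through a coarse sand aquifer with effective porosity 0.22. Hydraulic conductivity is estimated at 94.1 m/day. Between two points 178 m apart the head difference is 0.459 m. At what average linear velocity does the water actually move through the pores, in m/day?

Hydraulic gradient i = Δh / L = 0.459 / 178 = 0.002579.
Darcy flux q = K · i = 94.10 × 0.002579 = 0.2427 m/day.
Seepage velocity v = q / n_e = 0.2427 / 0.22 = 1.103 m/day.

1.10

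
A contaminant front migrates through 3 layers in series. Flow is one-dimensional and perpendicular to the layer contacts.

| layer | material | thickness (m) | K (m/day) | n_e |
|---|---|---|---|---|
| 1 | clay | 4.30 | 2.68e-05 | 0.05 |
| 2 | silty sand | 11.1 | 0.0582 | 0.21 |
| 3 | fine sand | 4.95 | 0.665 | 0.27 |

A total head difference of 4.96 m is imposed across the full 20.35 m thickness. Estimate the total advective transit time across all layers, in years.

344

With flow normal to the layers, continuity requires the same specific discharge q through every layer.
Σ(b_i/K_i) = 4.30/2.68e-05 + 11.1/0.0582 + 4.95/0.665 = 1.606e+05 d.
q = Δh / Σ(b_i/K_i) = 4.96 / 1.606e+05 = 3.088e-05 m/day.
In each layer the seepage velocity is v_i = q/n_i, so the layer transit time is t_i = b_i·n_i / q:
  layer 1 (clay): t_1 = 4.30 × 0.05 / 3.088e-05 = 6963 d
  layer 2 (silty sand): t_2 = 11.1 × 0.21 / 3.088e-05 = 75497 d
  layer 3 (fine sand): t_3 = 4.95 × 0.27 / 3.088e-05 = 43287 d
Total t = Σ t_i = 1.257e+05 days = 344.3 years.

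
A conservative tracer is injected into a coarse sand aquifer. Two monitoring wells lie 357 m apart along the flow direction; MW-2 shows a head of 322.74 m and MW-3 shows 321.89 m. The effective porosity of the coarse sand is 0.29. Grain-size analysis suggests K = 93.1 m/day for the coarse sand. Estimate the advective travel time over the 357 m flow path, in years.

1.28

Hydraulic gradient i = (322.74 − 321.89) / 357 = 0.85 / 357 = 0.002381.
Darcy flux q = K · i = 93.10 × 0.002381 = 0.2217 m/day.
Seepage velocity v = q / n_e = 0.2217 / 0.29 = 0.7644 m/day.
Travel time t = L / v = 357 / 0.7644 = 467.1 days = 1.279 years.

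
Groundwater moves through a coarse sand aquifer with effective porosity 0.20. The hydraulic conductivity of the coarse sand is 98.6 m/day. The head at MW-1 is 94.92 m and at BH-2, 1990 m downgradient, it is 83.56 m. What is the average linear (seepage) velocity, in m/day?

2.81

Hydraulic gradient i = (94.92 − 83.56) / 1990 = 11.36 / 1990 = 0.005709.
Darcy flux q = K · i = 98.60 × 0.005709 = 0.5629 m/day.
Seepage velocity v = q / n_e = 0.5629 / 0.20 = 2.814 m/day.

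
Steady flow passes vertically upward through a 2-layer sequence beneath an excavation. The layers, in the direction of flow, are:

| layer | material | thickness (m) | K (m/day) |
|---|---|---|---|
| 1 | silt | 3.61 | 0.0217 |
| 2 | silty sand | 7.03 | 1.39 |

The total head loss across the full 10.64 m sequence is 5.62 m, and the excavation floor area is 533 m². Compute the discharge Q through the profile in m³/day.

17.5

Flow is perpendicular to layering, so the layers act in series and the equivalent K is the thickness-weighted harmonic mean.
Total thickness L = 3.61 + 7.03 = 10.64 m.
Σ(b_i/K_i) = 3.61/0.0217 + 7.03/1.39 = 171.4 d.
K_eq = L / Σ(b_i/K_i) = 10.64 / 171.4 = 0.06207 m/day.
Q = K_eq · A · (Δh/L) = 0.06207 × 533 × (5.62/10.64) = 17.47 m³/day.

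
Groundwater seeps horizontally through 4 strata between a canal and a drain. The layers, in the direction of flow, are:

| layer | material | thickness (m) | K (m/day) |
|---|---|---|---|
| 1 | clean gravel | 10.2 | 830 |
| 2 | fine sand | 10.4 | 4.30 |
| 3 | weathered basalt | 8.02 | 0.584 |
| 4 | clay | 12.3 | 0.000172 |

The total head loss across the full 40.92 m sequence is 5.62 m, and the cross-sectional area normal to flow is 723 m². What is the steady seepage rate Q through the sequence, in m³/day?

0.0568

Flow is perpendicular to layering, so the layers act in series and the equivalent K is the thickness-weighted harmonic mean.
Total thickness L = 10.2 + 10.4 + 8.02 + 12.3 = 40.92 m.
Σ(b_i/K_i) = 10.2/830 + 10.4/4.30 + 8.02/0.584 + 12.3/0.000172 = 71528 d.
K_eq = L / Σ(b_i/K_i) = 40.92 / 71528 = 0.0005721 m/day.
Q = K_eq · A · (Δh/L) = 0.0005721 × 723 × (5.62/40.92) = 0.05681 m³/day.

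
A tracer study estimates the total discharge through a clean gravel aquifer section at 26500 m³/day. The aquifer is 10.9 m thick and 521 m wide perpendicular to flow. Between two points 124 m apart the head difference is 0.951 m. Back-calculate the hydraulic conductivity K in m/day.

Cross-sectional area A = 521 × 10.9 = 5679 m².
Hydraulic gradient i = Δh / L = 0.951 / 124 = 0.007669.
From Q = K·A·i, K = Q / (A·i) = 26500 / (5679 × 0.007669) = 608.4 m/day.

608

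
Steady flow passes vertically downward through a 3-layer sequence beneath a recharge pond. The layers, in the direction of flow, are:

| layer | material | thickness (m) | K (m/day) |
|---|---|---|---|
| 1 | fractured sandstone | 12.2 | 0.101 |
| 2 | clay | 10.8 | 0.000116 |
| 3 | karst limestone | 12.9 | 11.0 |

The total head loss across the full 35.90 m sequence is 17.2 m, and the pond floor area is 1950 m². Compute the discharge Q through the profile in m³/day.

0.360

Flow is perpendicular to layering, so the layers act in series and the equivalent K is the thickness-weighted harmonic mean.
Total thickness L = 12.2 + 10.8 + 12.9 = 35.90 m.
Σ(b_i/K_i) = 12.2/0.101 + 10.8/0.000116 + 12.9/11.0 = 93225 d.
K_eq = L / Σ(b_i/K_i) = 35.90 / 93225 = 0.0003851 m/day.
Q = K_eq · A · (Δh/L) = 0.0003851 × 1950 × (17.2/35.90) = 0.3598 m³/day.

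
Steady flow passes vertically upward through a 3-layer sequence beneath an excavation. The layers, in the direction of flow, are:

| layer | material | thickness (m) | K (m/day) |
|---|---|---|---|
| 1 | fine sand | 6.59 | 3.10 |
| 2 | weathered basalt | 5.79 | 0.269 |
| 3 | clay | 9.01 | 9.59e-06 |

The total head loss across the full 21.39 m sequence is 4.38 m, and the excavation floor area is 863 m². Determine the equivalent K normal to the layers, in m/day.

2.28e-05

Flow is perpendicular to layering, so the layers act in series and the equivalent K is the thickness-weighted harmonic mean.
Total thickness L = 6.59 + 5.79 + 9.01 = 21.39 m.
Σ(b_i/K_i) = 6.59/3.10 + 5.79/0.269 + 9.01/9.59e-06 = 9.395e+05 d.
K_eq = L / Σ(b_i/K_i) = 21.39 / 9.395e+05 = 2.277e-05 m/day.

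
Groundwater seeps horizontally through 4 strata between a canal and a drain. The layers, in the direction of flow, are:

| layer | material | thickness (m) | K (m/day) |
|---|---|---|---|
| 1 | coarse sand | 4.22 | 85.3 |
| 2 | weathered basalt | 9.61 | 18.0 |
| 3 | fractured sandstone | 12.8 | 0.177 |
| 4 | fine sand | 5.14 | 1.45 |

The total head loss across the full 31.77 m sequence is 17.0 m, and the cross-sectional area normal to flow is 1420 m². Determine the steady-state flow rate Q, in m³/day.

316

Flow is perpendicular to layering, so the layers act in series and the equivalent K is the thickness-weighted harmonic mean.
Total thickness L = 4.22 + 9.61 + 12.8 + 5.14 = 31.77 m.
Σ(b_i/K_i) = 4.22/85.3 + 9.61/18.0 + 12.8/0.177 + 5.14/1.45 = 76.44 d.
K_eq = L / Σ(b_i/K_i) = 31.77 / 76.44 = 0.4156 m/day.
Q = K_eq · A · (Δh/L) = 0.4156 × 1420 × (17.0/31.77) = 315.8 m³/day.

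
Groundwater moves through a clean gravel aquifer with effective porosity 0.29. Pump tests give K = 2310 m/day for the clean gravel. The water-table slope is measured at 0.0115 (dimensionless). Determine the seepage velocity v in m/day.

Hydraulic gradient i = 0.0115.
Darcy flux q = K · i = 2310 × 0.01150 = 26.57 m/day.
Seepage velocity v = q / n_e = 26.57 / 0.29 = 91.60 m/day.

91.6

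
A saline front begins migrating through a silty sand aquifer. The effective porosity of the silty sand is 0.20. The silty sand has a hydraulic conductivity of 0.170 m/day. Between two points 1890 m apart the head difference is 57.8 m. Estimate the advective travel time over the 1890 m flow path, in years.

199

Hydraulic gradient i = Δh / L = 57.8 / 1890 = 0.03058.
Darcy flux q = K · i = 0.1700 × 0.03058 = 0.005199 m/day.
Seepage velocity v = q / n_e = 0.005199 / 0.20 = 0.02599 m/day.
Travel time t = L / v = 1890 / 0.02599 = 72707 days = 199.1 years.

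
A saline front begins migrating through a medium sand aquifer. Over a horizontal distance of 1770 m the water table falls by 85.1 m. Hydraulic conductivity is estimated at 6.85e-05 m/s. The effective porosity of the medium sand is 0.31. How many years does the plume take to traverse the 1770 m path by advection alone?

Convert K: 6.85e-05 m/s × 86400 = 5.918 m/day.
Hydraulic gradient i = Δh / L = 85.1 / 1770 = 0.04808.
Darcy flux q = K · i = 5.918 × 0.04808 = 0.2846 m/day.
Seepage velocity v = q / n_e = 0.2846 / 0.31 = 0.9179 m/day.
Travel time t = L / v = 1770 / 0.9179 = 1928 days = 5.279 years.

5.28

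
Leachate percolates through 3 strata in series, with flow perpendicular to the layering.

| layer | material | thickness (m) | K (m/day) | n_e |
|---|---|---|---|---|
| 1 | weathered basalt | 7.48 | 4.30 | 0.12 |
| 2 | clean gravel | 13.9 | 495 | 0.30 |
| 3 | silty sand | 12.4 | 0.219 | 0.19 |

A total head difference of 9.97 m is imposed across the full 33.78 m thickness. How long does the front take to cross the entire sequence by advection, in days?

With flow normal to the layers, continuity requires the same specific discharge q through every layer.
Σ(b_i/K_i) = 7.48/4.30 + 13.9/495 + 12.4/0.219 = 58.39 d.
q = Δh / Σ(b_i/K_i) = 9.97 / 58.39 = 0.1708 m/day.
In each layer the seepage velocity is v_i = q/n_i, so the layer transit time is t_i = b_i·n_i / q:
  layer 1 (weathered basalt): t_1 = 7.48 × 0.12 / 0.1708 = 5.257 d
  layer 2 (clean gravel): t_2 = 13.9 × 0.30 / 0.1708 = 24.42 d
  layer 3 (silty sand): t_3 = 12.4 × 0.19 / 0.1708 = 13.80 d
Total t = Σ t_i = 43.48 days.

43.5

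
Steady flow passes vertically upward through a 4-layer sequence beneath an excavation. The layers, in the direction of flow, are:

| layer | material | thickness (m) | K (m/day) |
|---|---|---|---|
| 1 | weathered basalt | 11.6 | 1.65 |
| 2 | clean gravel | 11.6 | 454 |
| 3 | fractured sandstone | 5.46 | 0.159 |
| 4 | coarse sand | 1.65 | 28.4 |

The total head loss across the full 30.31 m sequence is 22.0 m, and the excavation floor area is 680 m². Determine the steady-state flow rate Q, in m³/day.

Flow is perpendicular to layering, so the layers act in series and the equivalent K is the thickness-weighted harmonic mean.
Total thickness L = 11.6 + 11.6 + 5.46 + 1.65 = 30.31 m.
Σ(b_i/K_i) = 11.6/1.65 + 11.6/454 + 5.46/0.159 + 1.65/28.4 = 41.45 d.
K_eq = L / Σ(b_i/K_i) = 30.31 / 41.45 = 0.7312 m/day.
Q = K_eq · A · (Δh/L) = 0.7312 × 680 × (22.0/30.31) = 360.9 m³/day.

361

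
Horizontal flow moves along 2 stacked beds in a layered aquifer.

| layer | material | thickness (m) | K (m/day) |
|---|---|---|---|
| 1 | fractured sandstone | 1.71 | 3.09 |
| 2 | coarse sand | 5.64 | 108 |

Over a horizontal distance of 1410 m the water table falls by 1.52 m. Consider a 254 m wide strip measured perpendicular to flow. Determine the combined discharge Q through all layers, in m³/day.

Flow is parallel to layering, so each bed carries its own Darcy discharge and the transmissivities add.
Σ(K_i·b_i) = 3.09×1.71 + 108×5.64 = 614.4 m²/day.
Hydraulic gradient i = Δh / L = 1.52 / 1410 = 0.001078.
Q = Σ(K_i·b_i) · W · i = 614.4 × 254 × 0.001078 = 168.2 m³/day.

168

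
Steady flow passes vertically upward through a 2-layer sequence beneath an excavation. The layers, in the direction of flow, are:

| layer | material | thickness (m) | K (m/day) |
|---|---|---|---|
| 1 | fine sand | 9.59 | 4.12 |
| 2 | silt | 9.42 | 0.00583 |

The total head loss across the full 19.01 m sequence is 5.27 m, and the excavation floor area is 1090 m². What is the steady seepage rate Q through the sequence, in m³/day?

3.55

Flow is perpendicular to layering, so the layers act in series and the equivalent K is the thickness-weighted harmonic mean.
Total thickness L = 9.59 + 9.42 = 19.01 m.
Σ(b_i/K_i) = 9.59/4.12 + 9.42/0.00583 = 1618 d.
K_eq = L / Σ(b_i/K_i) = 19.01 / 1618 = 0.01175 m/day.
Q = K_eq · A · (Δh/L) = 0.01175 × 1090 × (5.27/19.01) = 3.550 m³/day.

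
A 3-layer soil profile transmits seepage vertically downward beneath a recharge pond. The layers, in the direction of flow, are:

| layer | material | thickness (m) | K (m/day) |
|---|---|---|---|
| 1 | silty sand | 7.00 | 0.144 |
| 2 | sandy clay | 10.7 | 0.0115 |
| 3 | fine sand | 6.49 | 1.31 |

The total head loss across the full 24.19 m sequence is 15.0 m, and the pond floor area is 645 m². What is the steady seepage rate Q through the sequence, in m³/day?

Flow is perpendicular to layering, so the layers act in series and the equivalent K is the thickness-weighted harmonic mean.
Total thickness L = 7.00 + 10.7 + 6.49 = 24.19 m.
Σ(b_i/K_i) = 7.00/0.144 + 10.7/0.0115 + 6.49/1.31 = 984.0 d.
K_eq = L / Σ(b_i/K_i) = 24.19 / 984.0 = 0.02458 m/day.
Q = K_eq · A · (Δh/L) = 0.02458 × 645 × (15.0/24.19) = 9.832 m³/day.

9.83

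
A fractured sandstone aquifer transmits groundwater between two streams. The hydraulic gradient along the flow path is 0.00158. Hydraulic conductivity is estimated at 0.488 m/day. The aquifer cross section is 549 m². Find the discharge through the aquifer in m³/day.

0.423

Hydraulic gradient i = 0.00158.
Darcy's law: Q = K · A · i = 0.4880 × 549.0 × 0.001580 = 0.4233 m³/day.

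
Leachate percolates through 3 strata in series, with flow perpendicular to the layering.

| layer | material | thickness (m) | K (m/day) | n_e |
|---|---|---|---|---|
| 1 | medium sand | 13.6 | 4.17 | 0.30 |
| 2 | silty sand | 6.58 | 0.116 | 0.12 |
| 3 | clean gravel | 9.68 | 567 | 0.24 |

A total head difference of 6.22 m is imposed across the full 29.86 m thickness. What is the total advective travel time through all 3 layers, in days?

With flow normal to the layers, continuity requires the same specific discharge q through every layer.
Σ(b_i/K_i) = 13.6/4.17 + 6.58/0.116 + 9.68/567 = 60.00 d.
q = Δh / Σ(b_i/K_i) = 6.22 / 60.00 = 0.1037 m/day.
In each layer the seepage velocity is v_i = q/n_i, so the layer transit time is t_i = b_i·n_i / q:
  layer 1 (medium sand): t_1 = 13.6 × 0.30 / 0.1037 = 39.36 d
  layer 2 (silty sand): t_2 = 6.58 × 0.12 / 0.1037 = 7.617 d
  layer 3 (clean gravel): t_3 = 9.68 × 0.24 / 0.1037 = 22.41 d
Total t = Σ t_i = 69.39 days.

69.4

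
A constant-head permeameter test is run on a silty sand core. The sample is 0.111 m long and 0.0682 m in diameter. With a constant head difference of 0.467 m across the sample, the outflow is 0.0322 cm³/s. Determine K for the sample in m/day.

0.181

Cross-sectional area A = π·(d/2)² = π × (0.0682/2)² = 0.003653 m².
Convert discharge: 0.0322 cm³/s = 3.220e-08 m³/s.
Darcy's law rearranged: K = Q·L / (A·Δh) = 3.220e-08 × 0.111 / (0.003653 × 0.467) = 2.095e-06 m/s = 0.1810 m/day.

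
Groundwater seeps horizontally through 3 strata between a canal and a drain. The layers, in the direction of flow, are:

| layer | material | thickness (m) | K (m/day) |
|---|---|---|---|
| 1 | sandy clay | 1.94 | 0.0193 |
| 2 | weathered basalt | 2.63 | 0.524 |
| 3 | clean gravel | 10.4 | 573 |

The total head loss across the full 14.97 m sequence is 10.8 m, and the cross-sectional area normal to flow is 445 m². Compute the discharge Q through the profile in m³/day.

45.5

Flow is perpendicular to layering, so the layers act in series and the equivalent K is the thickness-weighted harmonic mean.
Total thickness L = 1.94 + 2.63 + 10.4 = 14.97 m.
Σ(b_i/K_i) = 1.94/0.0193 + 2.63/0.524 + 10.4/573 = 105.6 d.
K_eq = L / Σ(b_i/K_i) = 14.97 / 105.6 = 0.1418 m/day.
Q = K_eq · A · (Δh/L) = 0.1418 × 445 × (10.8/14.97) = 45.53 m³/day.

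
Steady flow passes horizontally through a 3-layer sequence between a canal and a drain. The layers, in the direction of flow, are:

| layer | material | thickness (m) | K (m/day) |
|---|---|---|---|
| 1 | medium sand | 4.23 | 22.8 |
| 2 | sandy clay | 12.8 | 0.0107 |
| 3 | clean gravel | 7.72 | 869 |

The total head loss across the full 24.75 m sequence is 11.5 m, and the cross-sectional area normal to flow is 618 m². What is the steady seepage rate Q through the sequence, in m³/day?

5.94

Flow is perpendicular to layering, so the layers act in series and the equivalent K is the thickness-weighted harmonic mean.
Total thickness L = 4.23 + 12.8 + 7.72 = 24.75 m.
Σ(b_i/K_i) = 4.23/22.8 + 12.8/0.0107 + 7.72/869 = 1196 d.
K_eq = L / Σ(b_i/K_i) = 24.75 / 1196 = 0.02069 m/day.
Q = K_eq · A · (Δh/L) = 0.02069 × 618 × (11.5/24.75) = 5.940 m³/day.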